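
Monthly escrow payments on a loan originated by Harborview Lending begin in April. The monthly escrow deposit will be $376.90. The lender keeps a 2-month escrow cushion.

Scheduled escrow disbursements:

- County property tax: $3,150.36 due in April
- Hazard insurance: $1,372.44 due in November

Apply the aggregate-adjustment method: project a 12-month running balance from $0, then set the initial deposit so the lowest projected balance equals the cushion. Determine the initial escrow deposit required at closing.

$3,527.26

Cushion = 2 × $376.90 = $753.80
Trial balance (start $0, +$376.90 each month, − disbursements):
  Apr: +$376.90 − $3,150.36 → -$2,773.46
  May: +$376.90 → -$2,396.56
  Jun: +$376.90 → -$2,019.66
  Jul: +$376.90 → -$1,642.76
  Aug: +$376.90 → -$1,265.86
  Sep: +$376.90 → -$888.96
  Oct: +$376.90 → -$512.06
  Nov: +$376.90 − $1,372.44 → -$1,507.60
  Dec: +$376.90 → -$1,130.70
  Jan: +$376.90 → -$753.80
  Feb: +$376.90 → -$376.90
  Mar: +$376.90 → $0.00
Lowest trial balance = -$2,773.46 (Apr)
Initial deposit = cushion − low point = $753.80 − (-$2,773.46) = $3,527.26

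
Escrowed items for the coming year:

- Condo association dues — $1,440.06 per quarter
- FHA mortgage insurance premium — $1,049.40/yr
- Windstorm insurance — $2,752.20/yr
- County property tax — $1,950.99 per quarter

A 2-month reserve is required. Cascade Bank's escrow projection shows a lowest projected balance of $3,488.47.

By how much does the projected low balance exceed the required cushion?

$594.17

Condo association dues = $1,440.06 × 4 = $5,760.24
FHA mortgage insurance premium = $1,049.40
Windstorm insurance = $2,752.20
County property tax = $1,950.99 × 4 = $7,803.96
Total per year = $17,365.80
Monthly escrow = $17,365.80 ÷ 12 = $1,447.15
Cushion = 2 × $1,447.15 = $2,894.30
Surplus = $3,488.47 − $2,894.30 = $594.17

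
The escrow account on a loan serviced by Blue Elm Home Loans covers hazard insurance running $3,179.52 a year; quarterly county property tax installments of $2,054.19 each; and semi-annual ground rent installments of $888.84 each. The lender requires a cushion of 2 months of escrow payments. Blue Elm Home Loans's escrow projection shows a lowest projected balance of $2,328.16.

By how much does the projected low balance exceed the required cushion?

$132.50

Hazard insurance: $3,179.52 annually
County property tax: $2,054.19 × 4 = $8,216.76 annually
Ground rent: $888.84 × 2 = $1,777.68 annually
Total per year = $13,173.96
Monthly = $13,173.96 ÷ 12 = $1,097.83
Required cushion = 2 × $1,097.83 = $2,195.66
Excess over cushion: $2,328.16 − $2,195.66 = $132.50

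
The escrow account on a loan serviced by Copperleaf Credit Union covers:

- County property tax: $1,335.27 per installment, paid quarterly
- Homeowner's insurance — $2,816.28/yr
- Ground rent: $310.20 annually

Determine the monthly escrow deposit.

County property tax — $1,335.27 × 4 = $5,341.08/yr
Homeowner's insurance — $2,816.28/yr
Ground rent — $310.20/yr
Yearly total = $8,467.56
Monthly = $8,467.56 / 12 = $705.63

$705.63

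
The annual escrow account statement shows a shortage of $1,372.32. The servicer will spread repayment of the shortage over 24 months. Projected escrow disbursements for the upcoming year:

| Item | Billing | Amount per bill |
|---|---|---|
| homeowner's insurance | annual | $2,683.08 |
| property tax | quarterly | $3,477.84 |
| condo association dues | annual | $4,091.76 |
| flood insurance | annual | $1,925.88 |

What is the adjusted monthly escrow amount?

$1,941.52

Homeowner's insurance = $2,683.08
Property tax = $3,477.84 × 4 = $13,911.36
Condo association dues = $4,091.76
Flood insurance = $1,925.88
Annual escrow total = $2,683.08 + $13,911.36 + $4,091.76 + $1,925.88 = $22,612.08
Monthly escrow = $22,612.08 ÷ 12 = $1,884.34
Monthly shortage recovery: $1,372.32 ÷ 24 = $57.18
New monthly escrow = $1,884.34 + $57.18 = $1,941.52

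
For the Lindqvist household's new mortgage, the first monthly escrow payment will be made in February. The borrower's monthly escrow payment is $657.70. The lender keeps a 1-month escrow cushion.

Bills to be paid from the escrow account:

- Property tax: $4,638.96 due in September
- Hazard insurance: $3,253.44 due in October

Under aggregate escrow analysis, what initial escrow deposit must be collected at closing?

$2,630.80

Cushion = 1 × $657.70 = $657.70
Trial balance (start $0, +$657.70 each month, − disbursements):
  Feb: +$657.70 → $657.70
  Mar: +$657.70 → $1,315.40
  Apr: +$657.70 → $1,973.10
  May: +$657.70 → $2,630.80
  Jun: +$657.70 → $3,288.50
  Jul: +$657.70 → $3,946.20
  Aug: +$657.70 → $4,603.90
  Sep: +$657.70 − $4,638.96 → $622.64
  Oct: +$657.70 − $3,253.44 → -$1,973.10
  Nov: +$657.70 → -$1,315.40
  Dec: +$657.70 → -$657.70
  Jan: +$657.70 → $0.00
Lowest trial balance = -$1,973.10 (Oct)
Initial deposit = cushion − low point = $657.70 − (-$1,973.10) = $2,630.80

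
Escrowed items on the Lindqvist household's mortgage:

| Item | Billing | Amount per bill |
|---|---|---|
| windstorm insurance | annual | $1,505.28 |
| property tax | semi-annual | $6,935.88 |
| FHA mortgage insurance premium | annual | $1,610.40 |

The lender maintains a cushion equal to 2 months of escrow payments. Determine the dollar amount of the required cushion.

$2,831.24

Windstorm insurance — $1,505.28 per year
Property tax — $6,935.88 × 2 = $13,871.76 per year
FHA mortgage insurance premium — $1,610.40 per year
Yearly total = $16,987.44
Monthly escrow = $16,987.44 ÷ 12 = $1,415.62
Cushion = 2 × $1,415.62 = $2,831.24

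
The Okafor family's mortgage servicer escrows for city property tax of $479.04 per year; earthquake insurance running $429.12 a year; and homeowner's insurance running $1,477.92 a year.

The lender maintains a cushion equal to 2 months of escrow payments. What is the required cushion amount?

City property tax: $479.04/yr
Earthquake insurance: $429.12/yr
Homeowner's insurance: $1,477.92/yr
Total per year = $2,386.08
Base monthly escrow = $2,386.08 / 12 = $198.84
Required cushion = 2 × $198.84 = $397.68

$397.68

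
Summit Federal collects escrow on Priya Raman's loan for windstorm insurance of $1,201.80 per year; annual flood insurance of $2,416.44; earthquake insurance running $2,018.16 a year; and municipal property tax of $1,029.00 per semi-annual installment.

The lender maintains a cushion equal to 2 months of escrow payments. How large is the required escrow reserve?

$1,282.40

Windstorm insurance: $1,201.80
Flood insurance: $2,416.44
Earthquake insurance: $2,018.16
Municipal property tax: $1,029.00 × 2 = $2,058.00
Yearly total = $7,694.40
Per month = $7,694.40 ÷ 12 = $641.20
Cushion = 2 × $641.20 = $1,282.40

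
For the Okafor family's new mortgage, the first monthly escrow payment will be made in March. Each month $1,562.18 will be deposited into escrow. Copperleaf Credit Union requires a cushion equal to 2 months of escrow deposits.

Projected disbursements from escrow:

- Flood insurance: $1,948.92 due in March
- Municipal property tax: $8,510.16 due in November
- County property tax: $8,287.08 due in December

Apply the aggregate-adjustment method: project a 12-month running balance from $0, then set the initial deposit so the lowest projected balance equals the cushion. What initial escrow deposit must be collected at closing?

Cushion = 2 × $1,562.18 = $3,124.36
Trial balance (start $0, +$1,562.18 each month, − disbursements):
  Mar: +$1,562.18 − $1,948.92 → -$386.74
  Apr: +$1,562.18 → $1,175.44
  May: +$1,562.18 → $2,737.62
  Jun: +$1,562.18 → $4,299.80
  Jul: +$1,562.18 → $5,861.98
  Aug: +$1,562.18 → $7,424.16
  Sep: +$1,562.18 → $8,986.34
  Oct: +$1,562.18 → $10,548.52
  Nov: +$1,562.18 − $8,510.16 → $3,600.54
  Dec: +$1,562.18 − $8,287.08 → -$3,124.36
  Jan: +$1,562.18 → -$1,562.18
  Feb: +$1,562.18 → $0.00
Lowest trial balance = -$3,124.36 (Dec)
Initial deposit = cushion − low point = $3,124.36 − (-$3,124.36) = $6,248.72

$6,248.72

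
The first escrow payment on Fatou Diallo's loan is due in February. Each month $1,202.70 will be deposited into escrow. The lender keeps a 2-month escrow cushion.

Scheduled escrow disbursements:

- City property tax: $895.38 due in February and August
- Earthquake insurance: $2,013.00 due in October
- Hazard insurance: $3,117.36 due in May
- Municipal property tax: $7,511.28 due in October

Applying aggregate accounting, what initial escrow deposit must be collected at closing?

$6,013.50

Cushion = 2 × $1,202.70 = $2,405.40
Trial balance (start $0, +$1,202.70 each month, − disbursements):
  Feb: +$1,202.70 − $895.38 → $307.32
  Mar: +$1,202.70 → $1,510.02
  Apr: +$1,202.70 → $2,712.72
  May: +$1,202.70 − $3,117.36 → $798.06
  Jun: +$1,202.70 → $2,000.76
  Jul: +$1,202.70 → $3,203.46
  Aug: +$1,202.70 − $895.38 → $3,510.78
  Sep: +$1,202.70 → $4,713.48
  Oct: +$1,202.70 − $9,524.28 → -$3,608.10
  Nov: +$1,202.70 → -$2,405.40
  Dec: +$1,202.70 → -$1,202.70
  Jan: +$1,202.70 → $0.00
Lowest trial balance = -$3,608.10 (Oct)
Initial deposit = cushion − low point = $2,405.40 − (-$3,608.10) = $6,013.50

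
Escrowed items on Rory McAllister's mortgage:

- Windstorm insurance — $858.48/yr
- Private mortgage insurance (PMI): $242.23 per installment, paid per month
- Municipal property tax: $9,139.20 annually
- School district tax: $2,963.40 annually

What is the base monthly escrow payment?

Windstorm insurance = $858.48/yr
Private mortgage insurance (PMI) = $242.23 × 12 = $2,906.76/yr
Municipal property tax = $9,139.20/yr
School district tax = $2,963.40/yr
Combined annual = $858.48 + $2,906.76 + $9,139.20 + $2,963.40 = $15,867.84
Per month = $15,867.84 / 12 = $1,322.32

$1,322.32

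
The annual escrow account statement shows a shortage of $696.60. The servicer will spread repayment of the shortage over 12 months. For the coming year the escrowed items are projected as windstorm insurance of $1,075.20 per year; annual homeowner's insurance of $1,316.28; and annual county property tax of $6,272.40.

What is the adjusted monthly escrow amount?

$780.04

Windstorm insurance — $1,075.20/yr
Homeowner's insurance — $1,316.28/yr
County property tax — $6,272.40/yr
Total per year = $1,075.20 + $1,316.28 + $6,272.40 = $8,663.88
Per month = $8,663.88 / 12 = $721.99
Shortage per month = $696.60 / 12 = $58.05
New monthly escrow = $721.99 + $58.05 = $780.04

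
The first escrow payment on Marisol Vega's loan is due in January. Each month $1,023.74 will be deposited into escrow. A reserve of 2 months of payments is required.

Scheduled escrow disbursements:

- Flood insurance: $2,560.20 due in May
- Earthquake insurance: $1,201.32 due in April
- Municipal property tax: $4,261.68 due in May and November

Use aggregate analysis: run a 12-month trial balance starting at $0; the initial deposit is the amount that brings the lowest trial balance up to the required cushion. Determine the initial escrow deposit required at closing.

Cushion = 2 × $1,023.74 = $2,047.48
Trial balance (start $0, +$1,023.74 each month, − disbursements):
  Jan: +$1,023.74 → $1,023.74
  Feb: +$1,023.74 → $2,047.48
  Mar: +$1,023.74 → $3,071.22
  Apr: +$1,023.74 − $1,201.32 → $2,893.64
  May: +$1,023.74 − $6,821.88 → -$2,904.50
  Jun: +$1,023.74 → -$1,880.76
  Jul: +$1,023.74 → -$857.02
  Aug: +$1,023.74 → $166.72
  Sep: +$1,023.74 → $1,190.46
  Oct: +$1,023.74 → $2,214.20
  Nov: +$1,023.74 − $4,261.68 → -$1,023.74
  Dec: +$1,023.74 → $0.00
Lowest trial balance = -$2,904.50 (May)
Initial deposit = cushion − low point = $2,047.48 − (-$2,904.50) = $4,951.98

$4,951.98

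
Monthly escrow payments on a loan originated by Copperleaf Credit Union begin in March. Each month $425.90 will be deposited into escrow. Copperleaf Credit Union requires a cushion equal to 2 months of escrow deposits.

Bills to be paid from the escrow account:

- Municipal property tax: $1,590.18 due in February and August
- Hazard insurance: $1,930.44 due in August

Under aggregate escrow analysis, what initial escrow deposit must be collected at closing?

$1,817.02

Cushion = 2 × $425.90 = $851.80
Trial balance (start $0, +$425.90 each month, − disbursements):
  Mar: +$425.90 → $425.90
  Apr: +$425.90 → $851.80
  May: +$425.90 → $1,277.70
  Jun: +$425.90 → $1,703.60
  Jul: +$425.90 → $2,129.50
  Aug: +$425.90 − $3,520.62 → -$965.22
  Sep: +$425.90 → -$539.32
  Oct: +$425.90 → -$113.42
  Nov: +$425.90 → $312.48
  Dec: +$425.90 → $738.38
  Jan: +$425.90 → $1,164.28
  Feb: +$425.90 − $1,590.18 → $0.00
Lowest trial balance = -$965.22 (Aug)
Initial deposit = cushion − low point = $851.80 − (-$965.22) = $1,817.02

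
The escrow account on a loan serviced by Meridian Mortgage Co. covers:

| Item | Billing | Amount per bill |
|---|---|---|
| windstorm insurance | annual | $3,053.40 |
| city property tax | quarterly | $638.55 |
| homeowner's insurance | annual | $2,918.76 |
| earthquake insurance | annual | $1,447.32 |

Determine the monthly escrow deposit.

$831.14

Windstorm insurance: $3,053.40 per year
City property tax: $638.55 × 4 = $2,554.20 per year
Homeowner's insurance: $2,918.76 per year
Earthquake insurance: $1,447.32 per year
Total per year = $3,053.40 + $2,554.20 + $2,918.76 + $1,447.32 = $9,973.68
Base monthly escrow = $9,973.68 / 12 = $831.14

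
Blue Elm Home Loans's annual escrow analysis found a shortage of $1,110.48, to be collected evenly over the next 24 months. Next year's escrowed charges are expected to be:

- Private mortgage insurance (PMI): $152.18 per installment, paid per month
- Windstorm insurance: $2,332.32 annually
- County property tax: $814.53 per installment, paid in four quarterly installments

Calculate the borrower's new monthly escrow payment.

Private mortgage insurance (PMI) — $152.18 × 12 = $1,826.16 annually
Windstorm insurance — $2,332.32 annually
County property tax — $814.53 × 4 = $3,258.12 annually
Annual escrow total = $1,826.16 + $2,332.32 + $3,258.12 = $7,416.60
Monthly = $7,416.60 / 12 = $618.05
Shortage per month = $1,110.48 ÷ 24 = $46.27
New monthly escrow = $618.05 + $46.27 = $664.32

$664.32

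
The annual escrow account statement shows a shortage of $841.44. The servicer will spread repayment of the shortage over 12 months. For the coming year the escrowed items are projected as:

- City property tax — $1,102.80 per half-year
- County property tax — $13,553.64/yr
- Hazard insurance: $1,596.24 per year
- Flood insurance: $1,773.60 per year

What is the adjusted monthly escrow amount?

$1,664.21

City property tax = $1,102.80 × 2 = $2,205.60/yr
County property tax = $13,553.64/yr
Hazard insurance = $1,596.24/yr
Flood insurance = $1,773.60/yr
Total annual escrow = $2,205.60 + $13,553.64 + $1,596.24 + $1,773.60 = $19,129.08
Base monthly escrow = $19,129.08 / 12 = $1,594.09
Shortage per month = $841.44 ÷ 12 = $70.12
New monthly escrow = $1,594.09 + $70.12 = $1,664.21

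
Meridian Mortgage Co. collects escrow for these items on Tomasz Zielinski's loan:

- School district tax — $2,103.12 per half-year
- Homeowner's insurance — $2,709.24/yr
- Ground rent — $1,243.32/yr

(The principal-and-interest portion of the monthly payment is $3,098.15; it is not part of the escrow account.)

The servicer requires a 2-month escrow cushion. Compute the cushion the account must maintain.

School district tax = $2,103.12 × 2 = $4,206.24/yr
Homeowner's insurance = $2,709.24/yr
Ground rent = $1,243.32/yr
Combined annual = $8,158.80
Per month = $8,158.80 / 12 = $679.90
Cushion = 2 × $679.90 = $1,359.80

$1,359.80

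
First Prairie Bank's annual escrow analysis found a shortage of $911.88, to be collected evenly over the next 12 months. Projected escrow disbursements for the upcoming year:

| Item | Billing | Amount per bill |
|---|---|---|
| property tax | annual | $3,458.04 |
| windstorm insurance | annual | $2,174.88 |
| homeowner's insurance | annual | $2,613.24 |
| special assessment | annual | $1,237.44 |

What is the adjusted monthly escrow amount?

Property tax: $3,458.04/yr
Windstorm insurance: $2,174.88/yr
Homeowner's insurance: $2,613.24/yr
Special assessment: $1,237.44/yr
Yearly total = $3,458.04 + $2,174.88 + $2,613.24 + $1,237.44 = $9,483.60
Per month = $9,483.60 / 12 = $790.30
Shortage spread = $911.88 ÷ 12 = $75.99/mo
New monthly escrow = $790.30 + $75.99 = $866.29

$866.29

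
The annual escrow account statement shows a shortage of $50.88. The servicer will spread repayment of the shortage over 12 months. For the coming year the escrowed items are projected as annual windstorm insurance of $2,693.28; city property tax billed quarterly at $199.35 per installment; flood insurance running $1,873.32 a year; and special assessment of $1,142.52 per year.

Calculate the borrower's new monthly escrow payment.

$546.45

Windstorm insurance: $2,693.28 annually
City property tax: $199.35 × 4 = $797.40 annually
Flood insurance: $1,873.32 annually
Special assessment: $1,142.52 annually
Annual escrow total = $2,693.28 + $797.40 + $1,873.32 + $1,142.52 = $6,506.52
Base monthly escrow = $6,506.52 / 12 = $542.21
Monthly shortage recovery: $50.88 ÷ 12 = $4.24
Adjusted monthly = $542.21 + $4.24 = $546.45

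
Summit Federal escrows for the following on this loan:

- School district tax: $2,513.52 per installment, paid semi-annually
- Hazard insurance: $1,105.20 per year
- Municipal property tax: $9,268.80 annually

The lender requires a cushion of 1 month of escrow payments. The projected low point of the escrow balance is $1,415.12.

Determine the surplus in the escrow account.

$131.70

School district tax: $2,513.52 × 2 = $5,027.04
Hazard insurance: $1,105.20
Municipal property tax: $9,268.80
Yearly total = $15,401.04
Per month = $15,401.04 / 12 = $1,283.42
Required cushion = 1 × $1,283.42 = $1,283.42
Surplus = $1,415.12 − $1,283.42 = $131.70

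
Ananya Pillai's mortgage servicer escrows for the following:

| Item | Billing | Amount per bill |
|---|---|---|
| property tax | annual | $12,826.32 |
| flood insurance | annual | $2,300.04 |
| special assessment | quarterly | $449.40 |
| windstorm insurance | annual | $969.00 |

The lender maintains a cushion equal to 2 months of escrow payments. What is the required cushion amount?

Property tax = $12,826.32 per year
Flood insurance = $2,300.04 per year
Special assessment = $449.40 × 4 = $1,797.60 per year
Windstorm insurance = $969.00 per year
Combined annual = $12,826.32 + $2,300.04 + $1,797.60 + $969.00 = $17,892.96
Monthly escrow = $17,892.96 / 12 = $1,491.08
Reserve = 2 × $1,491.08 = $2,982.16

$2,982.16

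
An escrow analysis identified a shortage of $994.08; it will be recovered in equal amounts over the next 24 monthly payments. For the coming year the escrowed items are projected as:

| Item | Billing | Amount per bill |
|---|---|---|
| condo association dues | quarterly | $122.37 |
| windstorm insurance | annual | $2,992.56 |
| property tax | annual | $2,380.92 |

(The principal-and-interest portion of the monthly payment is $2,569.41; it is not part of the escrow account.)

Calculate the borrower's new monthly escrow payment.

Condo association dues = $122.37 × 4 = $489.48 annually
Windstorm insurance = $2,992.56 annually
Property tax = $2,380.92 annually
Total annual escrow = $489.48 + $2,992.56 + $2,380.92 = $5,862.96
Base monthly escrow = $5,862.96 ÷ 12 = $488.58
Monthly shortage recovery: $994.08 ÷ 24 = $41.42
Adjusted monthly = $488.58 + $41.42 = $530.00

$530.00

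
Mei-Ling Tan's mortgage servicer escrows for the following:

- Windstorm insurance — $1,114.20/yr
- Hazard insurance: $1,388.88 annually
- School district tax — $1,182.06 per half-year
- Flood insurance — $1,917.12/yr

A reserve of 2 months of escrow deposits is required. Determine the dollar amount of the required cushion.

$1,130.72

Windstorm insurance — $1,114.20 annually
Hazard insurance — $1,388.88 annually
School district tax — $1,182.06 × 2 = $2,364.12 annually
Flood insurance — $1,917.12 annually
Yearly total = $6,784.32
Monthly escrow = $6,784.32 ÷ 12 = $565.36
Reserve = 2 × $565.36 = $1,130.72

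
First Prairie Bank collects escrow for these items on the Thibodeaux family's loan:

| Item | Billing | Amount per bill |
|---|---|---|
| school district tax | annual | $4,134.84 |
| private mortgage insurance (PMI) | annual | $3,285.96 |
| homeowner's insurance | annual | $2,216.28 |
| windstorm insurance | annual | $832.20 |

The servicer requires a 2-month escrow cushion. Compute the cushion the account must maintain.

$1,744.88

School district tax — $4,134.84/yr
Private mortgage insurance (PMI) — $3,285.96/yr
Homeowner's insurance — $2,216.28/yr
Windstorm insurance — $832.20/yr
Total per year = $10,469.28
Monthly = $10,469.28 / 12 = $872.44
Reserve = 2 × $872.44 = $1,744.88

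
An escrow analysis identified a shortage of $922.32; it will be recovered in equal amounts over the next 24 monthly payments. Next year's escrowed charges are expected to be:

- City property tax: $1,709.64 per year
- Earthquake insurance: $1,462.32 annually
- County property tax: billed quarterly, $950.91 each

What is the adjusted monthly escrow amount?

$619.73

City property tax — $1,709.64/yr
Earthquake insurance — $1,462.32/yr
County property tax — $950.91 × 4 = $3,803.64/yr
Total per year = $6,975.60
Monthly = $6,975.60 / 12 = $581.30
Shortage spread = $922.32 ÷ 24 = $38.43/mo
New monthly escrow = $581.30 + $38.43 = $619.73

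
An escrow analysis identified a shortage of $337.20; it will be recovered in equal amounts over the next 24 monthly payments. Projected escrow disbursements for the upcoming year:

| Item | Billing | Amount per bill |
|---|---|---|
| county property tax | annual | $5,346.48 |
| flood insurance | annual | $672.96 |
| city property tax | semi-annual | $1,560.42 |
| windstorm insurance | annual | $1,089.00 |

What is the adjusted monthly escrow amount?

$866.49

County property tax — $5,346.48 annually
Flood insurance — $672.96 annually
City property tax — $1,560.42 × 2 = $3,120.84 annually
Windstorm insurance — $1,089.00 annually
Annual escrow total = $5,346.48 + $672.96 + $3,120.84 + $1,089.00 = $10,229.28
Per month = $10,229.28 / 12 = $852.44
Shortage spread = $337.20 / 24 = $14.05/mo
Adjusted monthly = $852.44 + $14.05 = $866.49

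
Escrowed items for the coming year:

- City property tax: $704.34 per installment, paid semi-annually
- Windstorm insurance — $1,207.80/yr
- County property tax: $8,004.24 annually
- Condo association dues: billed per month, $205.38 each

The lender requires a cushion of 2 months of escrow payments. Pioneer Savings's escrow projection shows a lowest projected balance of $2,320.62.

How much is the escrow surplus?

City property tax = $704.34 × 2 = $1,408.68 annually
Windstorm insurance = $1,207.80 annually
County property tax = $8,004.24 annually
Condo association dues = $205.38 × 12 = $2,464.56 annually
Total per year = $1,408.68 + $1,207.80 + $8,004.24 + $2,464.56 = $13,085.28
Monthly = $13,085.28 ÷ 12 = $1,090.44
Cushion = 2 × $1,090.44 = $2,180.88
Surplus = $2,320.62 − $2,180.88 = $139.74

$139.74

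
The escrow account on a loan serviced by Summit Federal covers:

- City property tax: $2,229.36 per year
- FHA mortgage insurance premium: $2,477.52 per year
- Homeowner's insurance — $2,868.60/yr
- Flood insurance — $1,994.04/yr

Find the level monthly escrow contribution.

City property tax: $2,229.36 per year
FHA mortgage insurance premium: $2,477.52 per year
Homeowner's insurance: $2,868.60 per year
Flood insurance: $1,994.04 per year
Yearly total = $2,229.36 + $2,477.52 + $2,868.60 + $1,994.04 = $9,569.52
Monthly escrow = $9,569.52 / 12 = $797.46

$797.46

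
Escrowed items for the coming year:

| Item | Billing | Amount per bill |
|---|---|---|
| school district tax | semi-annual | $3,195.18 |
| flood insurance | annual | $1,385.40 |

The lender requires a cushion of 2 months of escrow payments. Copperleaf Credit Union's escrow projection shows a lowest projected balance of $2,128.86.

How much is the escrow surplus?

School district tax = $3,195.18 × 2 = $6,390.36/yr
Flood insurance = $1,385.40/yr
Combined annual = $6,390.36 + $1,385.40 = $7,775.76
Monthly = $7,775.76 ÷ 12 = $647.98
Required reserve = 2 × $647.98 = $1,295.96
Excess over cushion: $2,128.86 − $1,295.96 = $832.90

$832.90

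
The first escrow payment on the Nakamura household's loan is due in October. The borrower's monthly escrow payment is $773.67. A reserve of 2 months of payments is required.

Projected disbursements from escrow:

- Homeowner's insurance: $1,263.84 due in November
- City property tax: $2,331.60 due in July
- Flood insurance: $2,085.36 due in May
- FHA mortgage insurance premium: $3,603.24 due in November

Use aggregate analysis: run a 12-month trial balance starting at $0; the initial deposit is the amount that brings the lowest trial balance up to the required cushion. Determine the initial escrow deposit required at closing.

$4,867.08

Cushion = 2 × $773.67 = $1,547.34
Trial balance (start $0, +$773.67 each month, − disbursements):
  Oct: +$773.67 → $773.67
  Nov: +$773.67 − $4,867.08 → -$3,319.74
  Dec: +$773.67 → -$2,546.07
  Jan: +$773.67 → -$1,772.40
  Feb: +$773.67 → -$998.73
  Mar: +$773.67 → -$225.06
  Apr: +$773.67 → $548.61
  May: +$773.67 − $2,085.36 → -$763.08
  Jun: +$773.67 → $10.59
  Jul: +$773.67 − $2,331.60 → -$1,547.34
  Aug: +$773.67 → -$773.67
  Sep: +$773.67 → $0.00
Lowest trial balance = -$3,319.74 (Nov)
Initial deposit = cushion − low point = $1,547.34 − (-$3,319.74) = $4,867.08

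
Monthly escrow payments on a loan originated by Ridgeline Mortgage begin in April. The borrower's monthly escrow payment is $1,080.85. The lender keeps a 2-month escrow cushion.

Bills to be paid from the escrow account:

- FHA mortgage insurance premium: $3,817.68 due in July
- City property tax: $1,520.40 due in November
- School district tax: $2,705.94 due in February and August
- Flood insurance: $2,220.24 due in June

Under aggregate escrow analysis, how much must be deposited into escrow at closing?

Cushion = 2 × $1,080.85 = $2,161.70
Trial balance (start $0, +$1,080.85 each month, − disbursements):
  Apr: +$1,080.85 → $1,080.85
  May: +$1,080.85 → $2,161.70
  Jun: +$1,080.85 − $2,220.24 → $1,022.31
  Jul: +$1,080.85 − $3,817.68 → -$1,714.52
  Aug: +$1,080.85 − $2,705.94 → -$3,339.61
  Sep: +$1,080.85 → -$2,258.76
  Oct: +$1,080.85 → -$1,177.91
  Nov: +$1,080.85 − $1,520.40 → -$1,617.46
  Dec: +$1,080.85 → -$536.61
  Jan: +$1,080.85 → $544.24
  Feb: +$1,080.85 − $2,705.94 → -$1,080.85
  Mar: +$1,080.85 → $0.00
Lowest trial balance = -$3,339.61 (Aug)
Initial deposit = cushion − low point = $2,161.70 − (-$3,339.61) = $5,501.31

$5,501.31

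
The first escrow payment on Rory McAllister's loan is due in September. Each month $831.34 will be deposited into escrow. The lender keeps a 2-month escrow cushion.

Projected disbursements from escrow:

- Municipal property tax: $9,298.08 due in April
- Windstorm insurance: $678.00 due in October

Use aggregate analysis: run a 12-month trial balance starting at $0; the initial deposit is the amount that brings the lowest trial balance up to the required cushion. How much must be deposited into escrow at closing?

$4,988.04

Cushion = 2 × $831.34 = $1,662.68
Trial balance (start $0, +$831.34 each month, − disbursements):
  Sep: +$831.34 → $831.34
  Oct: +$831.34 − $678.00 → $984.68
  Nov: +$831.34 → $1,816.02
  Dec: +$831.34 → $2,647.36
  Jan: +$831.34 → $3,478.70
  Feb: +$831.34 → $4,310.04
  Mar: +$831.34 → $5,141.38
  Apr: +$831.34 − $9,298.08 → -$3,325.36
  May: +$831.34 → -$2,494.02
  Jun: +$831.34 → -$1,662.68
  Jul: +$831.34 → -$831.34
  Aug: +$831.34 → $0.00
Lowest trial balance = -$3,325.36 (Apr)
Initial deposit = cushion − low point = $1,662.68 − (-$3,325.36) = $4,988.04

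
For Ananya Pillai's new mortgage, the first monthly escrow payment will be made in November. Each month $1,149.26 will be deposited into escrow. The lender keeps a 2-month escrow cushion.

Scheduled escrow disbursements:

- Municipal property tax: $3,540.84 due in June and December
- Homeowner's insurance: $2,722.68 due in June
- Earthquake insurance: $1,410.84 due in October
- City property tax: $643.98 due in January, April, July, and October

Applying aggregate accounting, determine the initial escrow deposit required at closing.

Cushion = 2 × $1,149.26 = $2,298.52
Trial balance (start $0, +$1,149.26 each month, − disbursements):
  Nov: +$1,149.26 → $1,149.26
  Dec: +$1,149.26 − $3,540.84 → -$1,242.32
  Jan: +$1,149.26 − $643.98 → -$737.04
  Feb: +$1,149.26 → $412.22
  Mar: +$1,149.26 → $1,561.48
  Apr: +$1,149.26 − $643.98 → $2,066.76
  May: +$1,149.26 → $3,216.02
  Jun: +$1,149.26 − $6,263.52 → -$1,898.24
  Jul: +$1,149.26 − $643.98 → -$1,392.96
  Aug: +$1,149.26 → -$243.70
  Sep: +$1,149.26 → $905.56
  Oct: +$1,149.26 − $2,054.82 → $0.00
Lowest trial balance = -$1,898.24 (Jun)
Initial deposit = cushion − low point = $2,298.52 − (-$1,898.24) = $4,196.76

$4,196.76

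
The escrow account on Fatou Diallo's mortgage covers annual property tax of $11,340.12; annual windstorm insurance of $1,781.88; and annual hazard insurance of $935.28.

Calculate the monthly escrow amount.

$1,171.44

Property tax — $11,340.12 annually
Windstorm insurance — $1,781.88 annually
Hazard insurance — $935.28 annually
Annual escrow total = $11,340.12 + $1,781.88 + $935.28 = $14,057.28
Base monthly escrow = $14,057.28 / 12 = $1,171.44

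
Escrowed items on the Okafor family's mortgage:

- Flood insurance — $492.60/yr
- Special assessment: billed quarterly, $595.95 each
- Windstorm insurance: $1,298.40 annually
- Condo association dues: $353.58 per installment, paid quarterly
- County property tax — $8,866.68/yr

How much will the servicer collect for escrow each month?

$1,204.65

Flood insurance = $492.60
Special assessment = $595.95 × 4 = $2,383.80
Windstorm insurance = $1,298.40
Condo association dues = $353.58 × 4 = $1,414.32
County property tax = $8,866.68
Total annual escrow = $492.60 + $2,383.80 + $1,298.40 + $1,414.32 + $8,866.68 = $14,455.80
Base monthly escrow = $14,455.80 ÷ 12 = $1,204.65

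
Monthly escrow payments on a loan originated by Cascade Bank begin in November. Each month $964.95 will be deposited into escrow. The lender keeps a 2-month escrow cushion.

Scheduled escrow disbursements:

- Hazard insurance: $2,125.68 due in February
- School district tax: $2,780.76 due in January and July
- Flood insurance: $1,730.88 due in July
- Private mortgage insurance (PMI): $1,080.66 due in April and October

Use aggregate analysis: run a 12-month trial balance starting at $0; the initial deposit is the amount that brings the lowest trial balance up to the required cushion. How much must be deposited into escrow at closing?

Cushion = 2 × $964.95 = $1,929.90
Trial balance (start $0, +$964.95 each month, − disbursements):
  Nov: +$964.95 → $964.95
  Dec: +$964.95 → $1,929.90
  Jan: +$964.95 − $2,780.76 → $114.09
  Feb: +$964.95 − $2,125.68 → -$1,046.64
  Mar: +$964.95 → -$81.69
  Apr: +$964.95 − $1,080.66 → -$197.40
  May: +$964.95 → $767.55
  Jun: +$964.95 → $1,732.50
  Jul: +$964.95 − $4,511.64 → -$1,814.19
  Aug: +$964.95 → -$849.24
  Sep: +$964.95 → $115.71
  Oct: +$964.95 − $1,080.66 → $0.00
Lowest trial balance = -$1,814.19 (Jul)
Initial deposit = cushion − low point = $1,929.90 − (-$1,814.19) = $3,744.09

$3,744.09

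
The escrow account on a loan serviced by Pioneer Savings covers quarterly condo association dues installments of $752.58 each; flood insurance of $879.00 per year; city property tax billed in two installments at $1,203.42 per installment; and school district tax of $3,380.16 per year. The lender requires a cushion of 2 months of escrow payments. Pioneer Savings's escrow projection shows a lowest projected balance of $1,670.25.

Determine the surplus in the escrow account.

Condo association dues = $752.58 × 4 = $3,010.32 annually
Flood insurance = $879.00 annually
City property tax = $1,203.42 × 2 = $2,406.84 annually
School district tax = $3,380.16 annually
Total per year = $3,010.32 + $879.00 + $2,406.84 + $3,380.16 = $9,676.32
Per month = $9,676.32 / 12 = $806.36
Required cushion = 2 × $806.36 = $1,612.72
Surplus = $1,670.25 − $1,612.72 = $57.53

$57.53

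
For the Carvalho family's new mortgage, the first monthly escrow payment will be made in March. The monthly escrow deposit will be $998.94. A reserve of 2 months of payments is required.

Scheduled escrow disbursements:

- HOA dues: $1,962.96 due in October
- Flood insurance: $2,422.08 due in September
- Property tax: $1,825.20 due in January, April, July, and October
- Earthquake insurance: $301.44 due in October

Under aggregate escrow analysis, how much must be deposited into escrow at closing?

Cushion = 2 × $998.94 = $1,997.88
Trial balance (start $0, +$998.94 each month, − disbursements):
  Mar: +$998.94 → $998.94
  Apr: +$998.94 − $1,825.20 → $172.68
  May: +$998.94 → $1,171.62
  Jun: +$998.94 → $2,170.56
  Jul: +$998.94 − $1,825.20 → $1,344.30
  Aug: +$998.94 → $2,343.24
  Sep: +$998.94 − $2,422.08 → $920.10
  Oct: +$998.94 − $4,089.60 → -$2,170.56
  Nov: +$998.94 → -$1,171.62
  Dec: +$998.94 → -$172.68
  Jan: +$998.94 − $1,825.20 → -$998.94
  Feb: +$998.94 → $0.00
Lowest trial balance = -$2,170.56 (Oct)
Initial deposit = cushion − low point = $1,997.88 − (-$2,170.56) = $4,168.44

$4,168.44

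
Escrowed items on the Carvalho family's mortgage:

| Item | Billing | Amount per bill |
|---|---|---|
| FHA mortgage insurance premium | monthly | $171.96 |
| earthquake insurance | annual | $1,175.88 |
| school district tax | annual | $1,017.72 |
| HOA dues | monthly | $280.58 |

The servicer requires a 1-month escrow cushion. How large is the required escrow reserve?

FHA mortgage insurance premium = $171.96 × 12 = $2,063.52
Earthquake insurance = $1,175.88
School district tax = $1,017.72
HOA dues = $280.58 × 12 = $3,366.96
Total per year = $2,063.52 + $1,175.88 + $1,017.72 + $3,366.96 = $7,624.08
Monthly escrow = $7,624.08 / 12 = $635.34
Reserve = 1 × $635.34 = $635.34

$635.34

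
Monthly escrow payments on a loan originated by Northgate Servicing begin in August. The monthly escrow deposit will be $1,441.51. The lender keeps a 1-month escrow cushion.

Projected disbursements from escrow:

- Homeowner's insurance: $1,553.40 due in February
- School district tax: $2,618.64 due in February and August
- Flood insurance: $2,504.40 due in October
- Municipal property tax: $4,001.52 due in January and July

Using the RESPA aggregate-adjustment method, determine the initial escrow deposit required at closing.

Cushion = 1 × $1,441.51 = $1,441.51
Trial balance (start $0, +$1,441.51 each month, − disbursements):
  Aug: +$1,441.51 − $2,618.64 → -$1,177.13
  Sep: +$1,441.51 → $264.38
  Oct: +$1,441.51 − $2,504.40 → -$798.51
  Nov: +$1,441.51 → $643.00
  Dec: +$1,441.51 → $2,084.51
  Jan: +$1,441.51 − $4,001.52 → -$475.50
  Feb: +$1,441.51 − $4,172.04 → -$3,206.03
  Mar: +$1,441.51 → -$1,764.52
  Apr: +$1,441.51 → -$323.01
  May: +$1,441.51 → $1,118.50
  Jun: +$1,441.51 → $2,560.01
  Jul: +$1,441.51 − $4,001.52 → $0.00
Lowest trial balance = -$3,206.03 (Feb)
Initial deposit = cushion − low point = $1,441.51 − (-$3,206.03) = $4,647.54

$4,647.54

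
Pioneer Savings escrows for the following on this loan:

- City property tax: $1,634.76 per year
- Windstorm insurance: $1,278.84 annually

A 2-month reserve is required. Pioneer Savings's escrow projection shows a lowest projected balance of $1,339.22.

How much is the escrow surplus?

$853.62

City property tax: $1,634.76 per year
Windstorm insurance: $1,278.84 per year
Total annual escrow = $2,913.60
Per month = $2,913.60 ÷ 12 = $242.80
Required cushion = 2 × $242.80 = $485.60
Surplus = $1,339.22 − $485.60 = $853.62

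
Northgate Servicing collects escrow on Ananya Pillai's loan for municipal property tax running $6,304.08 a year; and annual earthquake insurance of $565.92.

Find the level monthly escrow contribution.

Municipal property tax = $6,304.08 annually
Earthquake insurance = $565.92 annually
Total annual escrow = $6,870.00
Per month = $6,870.00 ÷ 12 = $572.50

$572.50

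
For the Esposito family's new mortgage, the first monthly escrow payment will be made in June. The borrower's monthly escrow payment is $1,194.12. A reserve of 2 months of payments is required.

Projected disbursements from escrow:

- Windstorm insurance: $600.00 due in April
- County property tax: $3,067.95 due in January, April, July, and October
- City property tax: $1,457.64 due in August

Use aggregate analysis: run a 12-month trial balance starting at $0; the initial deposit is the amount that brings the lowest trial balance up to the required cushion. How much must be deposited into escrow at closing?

Cushion = 2 × $1,194.12 = $2,388.24
Trial balance (start $0, +$1,194.12 each month, − disbursements):
  Jun: +$1,194.12 → $1,194.12
  Jul: +$1,194.12 − $3,067.95 → -$679.71
  Aug: +$1,194.12 − $1,457.64 → -$943.23
  Sep: +$1,194.12 → $250.89
  Oct: +$1,194.12 − $3,067.95 → -$1,622.94
  Nov: +$1,194.12 → -$428.82
  Dec: +$1,194.12 → $765.30
  Jan: +$1,194.12 − $3,067.95 → -$1,108.53
  Feb: +$1,194.12 → $85.59
  Mar: +$1,194.12 → $1,279.71
  Apr: +$1,194.12 − $3,667.95 → -$1,194.12
  May: +$1,194.12 → $0.00
Lowest trial balance = -$1,622.94 (Oct)
Initial deposit = cushion − low point = $2,388.24 − (-$1,622.94) = $4,011.18

$4,011.18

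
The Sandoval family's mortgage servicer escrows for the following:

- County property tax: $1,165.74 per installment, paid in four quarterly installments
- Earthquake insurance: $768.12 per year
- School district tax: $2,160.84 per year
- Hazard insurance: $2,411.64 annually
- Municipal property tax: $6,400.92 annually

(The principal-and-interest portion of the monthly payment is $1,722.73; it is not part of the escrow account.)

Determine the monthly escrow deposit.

County property tax = $1,165.74 × 4 = $4,662.96
Earthquake insurance = $768.12
School district tax = $2,160.84
Hazard insurance = $2,411.64
Municipal property tax = $6,400.92
Yearly total = $16,404.48
Per month = $16,404.48 / 12 = $1,367.04

$1,367.04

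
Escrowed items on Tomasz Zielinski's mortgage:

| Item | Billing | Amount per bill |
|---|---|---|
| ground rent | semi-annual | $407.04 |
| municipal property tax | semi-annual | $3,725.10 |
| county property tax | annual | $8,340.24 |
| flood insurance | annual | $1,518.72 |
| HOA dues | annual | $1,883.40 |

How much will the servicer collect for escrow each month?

$1,667.22

Ground rent — $407.04 × 2 = $814.08/yr
Municipal property tax — $3,725.10 × 2 = $7,450.20/yr
County property tax — $8,340.24/yr
Flood insurance — $1,518.72/yr
HOA dues — $1,883.40/yr
Yearly total = $20,006.64
Per month = $20,006.64 / 12 = $1,667.22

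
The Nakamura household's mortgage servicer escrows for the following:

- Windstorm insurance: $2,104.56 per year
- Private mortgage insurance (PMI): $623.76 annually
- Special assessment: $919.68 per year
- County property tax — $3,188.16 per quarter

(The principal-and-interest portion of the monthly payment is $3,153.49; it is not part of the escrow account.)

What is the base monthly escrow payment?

$1,366.72

Windstorm insurance: $2,104.56 annually
Private mortgage insurance (PMI): $623.76 annually
Special assessment: $919.68 annually
County property tax: $3,188.16 × 4 = $12,752.64 annually
Total per year = $2,104.56 + $623.76 + $919.68 + $12,752.64 = $16,400.64
Monthly escrow = $16,400.64 ÷ 12 = $1,366.72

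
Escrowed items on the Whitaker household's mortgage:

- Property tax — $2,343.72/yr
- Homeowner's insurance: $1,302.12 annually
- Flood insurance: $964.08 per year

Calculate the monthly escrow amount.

$384.16

Property tax — $2,343.72 annually
Homeowner's insurance — $1,302.12 annually
Flood insurance — $964.08 annually
Yearly total = $2,343.72 + $1,302.12 + $964.08 = $4,609.92
Base monthly escrow = $4,609.92 / 12 = $384.16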